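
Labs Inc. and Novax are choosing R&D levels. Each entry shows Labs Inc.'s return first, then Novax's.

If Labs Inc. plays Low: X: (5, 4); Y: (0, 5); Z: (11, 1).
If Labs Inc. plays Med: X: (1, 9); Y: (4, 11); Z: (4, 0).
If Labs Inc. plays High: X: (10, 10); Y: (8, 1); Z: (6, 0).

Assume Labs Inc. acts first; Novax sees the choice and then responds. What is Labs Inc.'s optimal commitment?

Novax best-responds to each possible Labs Inc. move:
- Low: BR = Y, leader payoff 0.
- Med: BR = Y, leader payoff 4.
- High: BR = X, leader payoff 10.
Among 0, 4, 10, the best is 10 at High. Subgame-perfect outcome: (High, X) with payoffs (10, 10).

High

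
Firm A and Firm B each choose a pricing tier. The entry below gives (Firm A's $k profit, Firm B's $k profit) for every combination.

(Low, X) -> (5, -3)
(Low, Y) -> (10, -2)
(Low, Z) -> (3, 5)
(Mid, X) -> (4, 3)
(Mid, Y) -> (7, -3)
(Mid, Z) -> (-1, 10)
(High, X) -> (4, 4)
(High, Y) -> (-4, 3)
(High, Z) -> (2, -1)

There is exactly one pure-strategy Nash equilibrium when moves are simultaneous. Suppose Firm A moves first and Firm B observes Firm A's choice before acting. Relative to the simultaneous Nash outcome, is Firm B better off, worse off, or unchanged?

Work backward from Firm B's decision.
- Low: Firm B compares -3, -2, 5 and picks Z; Firm A would get 3.
- Mid: Firm B compares 3, -3, 10 and picks Z; Firm A would get -1.
- High: Firm B compares 4, 3, -1 and picks X; Firm A would get 4.
Among 3, -1, 4, the best is 4 at High. Subgame-perfect outcome: (High, X) with payoffs (4, 4).
Now find the simultaneous Nash equilibrium.
Firm A's best replies: X→Low; Y→Low; Z→Low.
Firm B's best replies: Low→Z; Mid→Z; High→X.
Only (Low, Z) has each player best-responding; Nash payoffs (3, 5).
Firm B earns 4 sequentially versus 5 at the Nash outcome: worse off.

worse off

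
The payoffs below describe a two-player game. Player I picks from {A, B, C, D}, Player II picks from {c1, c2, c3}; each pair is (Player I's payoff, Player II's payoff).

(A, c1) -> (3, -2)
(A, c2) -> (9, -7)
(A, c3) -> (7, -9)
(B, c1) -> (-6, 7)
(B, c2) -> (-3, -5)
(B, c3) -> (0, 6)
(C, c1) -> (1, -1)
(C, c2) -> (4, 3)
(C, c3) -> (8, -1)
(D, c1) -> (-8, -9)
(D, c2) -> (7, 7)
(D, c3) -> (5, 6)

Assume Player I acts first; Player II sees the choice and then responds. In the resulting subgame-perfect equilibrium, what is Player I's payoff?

Backward induction with Player I moving first.
- A → Player II plays c1 (best of -2, -7, -9); Player I gets 3.
- B → Player II plays c1 (best of 7, -5, 6); Player I gets -6.
- C → Player II plays c2 (best of -1, 3, -1); Player I gets 4.
- D → Player II plays c2 (best of -9, 7, 6); Player I gets 7.
Maximizing over 3, -6, 4, 7, Player I chooses D. Subgame-perfect outcome: (D, c2) with payoffs (7, 7).

7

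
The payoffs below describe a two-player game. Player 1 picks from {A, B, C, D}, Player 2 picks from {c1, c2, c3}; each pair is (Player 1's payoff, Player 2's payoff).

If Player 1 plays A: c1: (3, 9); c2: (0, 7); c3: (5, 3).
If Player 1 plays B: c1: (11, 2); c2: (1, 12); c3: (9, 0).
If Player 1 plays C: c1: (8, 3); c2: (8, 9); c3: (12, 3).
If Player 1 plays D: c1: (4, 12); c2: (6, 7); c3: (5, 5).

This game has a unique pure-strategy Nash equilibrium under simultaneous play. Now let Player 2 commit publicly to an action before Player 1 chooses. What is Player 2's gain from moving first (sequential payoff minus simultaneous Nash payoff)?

Solve by backward induction (Player 2 leads).
- c1: BR = B, leader payoff 2.
- c2: BR = C, leader payoff 9.
- c3: BR = C, leader payoff 3.
Player 2's induced payoffs are 2, 9, 3, so Player 2 commits to c2. Subgame-perfect outcome: (C, c2) with payoffs (8, 9).
For the simultaneous game, intersect best replies.
Player 1's best replies: c1→B; c2→C; c3→C.
Player 2's best replies: A→c1; B→c2; C→c2; D→c1.
Only (C, c2) has each player best-responding; Nash payoffs (8, 9).
Player 2's commitment gain: 9 − 9 = 0.

0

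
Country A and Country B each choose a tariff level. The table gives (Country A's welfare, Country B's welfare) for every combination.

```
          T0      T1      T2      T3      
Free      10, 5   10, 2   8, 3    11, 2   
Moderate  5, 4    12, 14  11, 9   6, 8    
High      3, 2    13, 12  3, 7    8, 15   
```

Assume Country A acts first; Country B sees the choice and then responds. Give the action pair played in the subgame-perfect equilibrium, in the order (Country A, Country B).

(Moderate, T1)

Solve by backward induction (Country A leads).
- Free → Country B plays T0 (best of 5, 2, 3, 2); Country A gets 10.
- Moderate → Country B plays T1 (best of 4, 14, 9, 8); Country A gets 12.
- High → Country B plays T3 (best of 2, 12, 7, 15); Country A gets 8.
Country A's induced payoffs are 10, 12, 8, so Country A commits to Moderate. Subgame-perfect outcome: (Moderate, T1) with payoffs (12, 14).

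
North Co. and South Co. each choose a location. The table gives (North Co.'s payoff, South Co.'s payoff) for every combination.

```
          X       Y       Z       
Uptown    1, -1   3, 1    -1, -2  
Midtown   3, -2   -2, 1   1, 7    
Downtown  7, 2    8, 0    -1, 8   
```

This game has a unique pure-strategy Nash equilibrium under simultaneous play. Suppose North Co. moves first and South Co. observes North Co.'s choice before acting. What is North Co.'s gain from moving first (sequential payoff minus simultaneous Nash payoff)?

2

South Co. best-responds to each possible North Co. move:
- Uptown → South Co. plays Y (best of -1, 1, -2); North Co. gets 3.
- Midtown → South Co. plays Z (best of -2, 1, 7); North Co. gets 1.
- Downtown → South Co. plays Z (best of 2, 0, 8); North Co. gets -1.
Among 3, 1, -1, the best is 3 at Uptown. Subgame-perfect outcome: (Uptown, Y) with payoffs (3, 1).
For the simultaneous game, intersect best replies.
North Co.'s best replies: X→Downtown; Y→Downtown; Z→Midtown.
South Co.'s best replies: Uptown→Y; Midtown→Z; Downtown→Z.
Only (Midtown, Z) has each player best-responding; Nash payoffs (1, 7).
North Co.'s commitment gain: 3 − 1 = 2.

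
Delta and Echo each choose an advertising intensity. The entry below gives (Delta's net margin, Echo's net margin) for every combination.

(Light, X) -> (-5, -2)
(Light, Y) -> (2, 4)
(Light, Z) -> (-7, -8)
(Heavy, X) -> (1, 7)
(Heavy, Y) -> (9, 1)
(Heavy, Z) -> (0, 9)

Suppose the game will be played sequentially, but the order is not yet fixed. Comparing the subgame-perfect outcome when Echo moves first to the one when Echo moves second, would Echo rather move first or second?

If Delta leads: Echo's best replies are Light→Y, Heavy→Z; Delta's induced payoffs 2, 0; outcome (Light, Y), payoffs (2, 4).
If Echo leads: Delta's best replies are X→Heavy, Y→Heavy, Z→Heavy; Echo's induced payoffs 7, 1, 9; outcome (Heavy, Z), payoffs (0, 9).
Echo gets 9 moving first and 4 moving second, so Echo prefers to move first.

first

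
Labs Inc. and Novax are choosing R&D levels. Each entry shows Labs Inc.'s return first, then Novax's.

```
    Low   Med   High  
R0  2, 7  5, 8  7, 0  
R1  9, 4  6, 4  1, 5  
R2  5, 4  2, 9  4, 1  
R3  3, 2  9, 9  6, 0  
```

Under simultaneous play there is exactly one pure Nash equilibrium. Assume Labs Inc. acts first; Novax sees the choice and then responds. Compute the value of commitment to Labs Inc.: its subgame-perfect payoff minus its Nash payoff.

Backward induction with Labs Inc. moving first.
- R0 → Novax plays Med (best of 7, 8, 0); Labs Inc. gets 5.
- R1 → Novax plays High (best of 4, 4, 5); Labs Inc. gets 1.
- R2 → Novax plays Med (best of 4, 9, 1); Labs Inc. gets 2.
- R3 → Novax plays Med (best of 2, 9, 0); Labs Inc. gets 9.
Maximizing over 5, 1, 2, 9, Labs Inc. chooses R3. Subgame-perfect outcome: (R3, Med) with payoffs (9, 9).
For the simultaneous game, intersect best replies.
Labs Inc.'s best replies: Low→R1; Med→R3; High→R0.
Novax's best replies: R0→Med; R1→High; R2→Med; R3→Med.
The unique mutual best reply is (R3, Med), giving (9, 9).
Labs Inc.'s commitment gain: 9 − 9 = 0.

0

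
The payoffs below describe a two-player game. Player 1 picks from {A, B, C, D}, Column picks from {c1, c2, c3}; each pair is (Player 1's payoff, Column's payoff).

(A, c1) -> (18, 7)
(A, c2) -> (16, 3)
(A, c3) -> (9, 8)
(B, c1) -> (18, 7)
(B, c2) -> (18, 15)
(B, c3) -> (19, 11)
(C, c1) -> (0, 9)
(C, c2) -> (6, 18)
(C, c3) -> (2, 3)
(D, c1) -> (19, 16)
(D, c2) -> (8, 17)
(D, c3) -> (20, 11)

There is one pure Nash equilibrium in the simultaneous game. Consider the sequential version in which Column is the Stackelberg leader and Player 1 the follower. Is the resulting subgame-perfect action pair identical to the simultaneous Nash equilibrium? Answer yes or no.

no

Solve by backward induction (Column leads).
- c1 → Player 1 plays D (best of 18, 18, 0, 19); Column gets 16.
- c2 → Player 1 plays B (best of 16, 18, 6, 8); Column gets 15.
- c3 → Player 1 plays D (best of 9, 19, 2, 20); Column gets 11.
Maximizing over 16, 15, 11, Column chooses c1. Subgame-perfect outcome: (D, c1) with payoffs (19, 16).
For the simultaneous game, intersect best replies.
Player 1's best replies: c1→D; c2→B; c3→D.
Column's best replies: A→c3; B→c2; C→c2; D→c2.
Only (B, c2) has each player best-responding; Nash payoffs (18, 15).
Sequential outcome (D, c1) differs from the Nash profile (B, c2).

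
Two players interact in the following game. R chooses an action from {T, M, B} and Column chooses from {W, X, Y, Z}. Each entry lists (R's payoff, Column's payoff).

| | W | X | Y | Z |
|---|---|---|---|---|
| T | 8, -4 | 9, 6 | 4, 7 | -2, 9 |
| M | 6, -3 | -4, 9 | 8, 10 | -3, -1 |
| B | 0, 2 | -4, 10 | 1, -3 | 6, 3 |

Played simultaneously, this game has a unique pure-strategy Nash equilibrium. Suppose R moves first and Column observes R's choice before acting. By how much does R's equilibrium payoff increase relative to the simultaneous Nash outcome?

Backward induction with R moving first.
- T: BR = Z, leader payoff -2.
- M: BR = Y, leader payoff 8.
- B: BR = X, leader payoff -4.
R's induced payoffs are -2, 8, -4, so R commits to M. Subgame-perfect outcome: (M, Y) with payoffs (8, 10).
Under simultaneous play:
R's best replies: W→T; X→T; Y→M; Z→B.
Column's best replies: T→Z; M→Y; B→X.
The unique mutual best reply is (M, Y), giving (8, 10).
R's commitment gain: 8 − 8 = 0.

0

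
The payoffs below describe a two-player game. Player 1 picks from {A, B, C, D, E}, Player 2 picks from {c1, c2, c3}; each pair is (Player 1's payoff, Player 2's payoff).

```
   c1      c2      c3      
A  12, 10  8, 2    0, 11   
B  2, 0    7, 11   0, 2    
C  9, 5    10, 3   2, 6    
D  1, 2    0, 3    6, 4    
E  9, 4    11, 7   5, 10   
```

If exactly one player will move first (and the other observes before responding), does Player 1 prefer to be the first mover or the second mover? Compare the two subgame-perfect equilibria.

second

If Player 1 leads: Player 2's best replies are A→c3, B→c2, C→c3, D→c3, E→c3; Player 1's induced payoffs 0, 7, 2, 6, 5; outcome (B, c2), payoffs (7, 11).
If Player 2 leads: Player 1's best replies are c1→A, c2→E, c3→D; Player 2's induced payoffs 10, 7, 4; outcome (A, c1), payoffs (12, 10).
Player 1 gets 7 moving first and 12 moving second, so Player 1 prefers to move second.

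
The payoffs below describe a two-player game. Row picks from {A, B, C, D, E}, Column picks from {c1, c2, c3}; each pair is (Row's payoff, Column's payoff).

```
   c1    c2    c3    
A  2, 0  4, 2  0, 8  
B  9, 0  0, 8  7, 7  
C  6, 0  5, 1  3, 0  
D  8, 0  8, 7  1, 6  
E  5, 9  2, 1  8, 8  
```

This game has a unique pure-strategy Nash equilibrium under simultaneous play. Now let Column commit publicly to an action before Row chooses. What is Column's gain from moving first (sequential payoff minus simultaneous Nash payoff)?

Work backward from Row's decision.
- c1: Row compares 2, 9, 6, 8, 5 and picks B; Column would get 0.
- c2: Row compares 4, 0, 5, 8, 2 and picks D; Column would get 7.
- c3: Row compares 0, 7, 3, 1, 8 and picks E; Column would get 8.
Maximizing over 0, 7, 8, Column chooses c3. Subgame-perfect outcome: (E, c3) with payoffs (8, 8).
Under simultaneous play:
Row's best replies: c1→B; c2→D; c3→E.
Column's best replies: A→c3; B→c2; C→c2; D→c2; E→c1.
Only (D, c2) has each player best-responding; Nash payoffs (8, 7).
Column's commitment gain: 8 − 7 = 1.

1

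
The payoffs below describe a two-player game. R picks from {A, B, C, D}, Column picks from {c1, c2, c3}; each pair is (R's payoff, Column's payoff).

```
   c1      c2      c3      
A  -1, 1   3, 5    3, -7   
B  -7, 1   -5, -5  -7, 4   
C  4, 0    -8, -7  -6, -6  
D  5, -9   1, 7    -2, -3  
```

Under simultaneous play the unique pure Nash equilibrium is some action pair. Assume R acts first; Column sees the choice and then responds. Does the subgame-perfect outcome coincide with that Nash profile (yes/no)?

no

Work backward from Column's decision.
- A: Column compares 1, 5, -7 and picks c2; R would get 3.
- B: Column compares 1, -5, 4 and picks c3; R would get -7.
- C: Column compares 0, -7, -6 and picks c1; R would get 4.
- D: Column compares -9, 7, -3 and picks c2; R would get 1.
R's induced payoffs are 3, -7, 4, 1, so R commits to C. Subgame-perfect outcome: (C, c1) with payoffs (4, 0).
Now find the simultaneous Nash equilibrium.
R's best replies: c1→D; c2→A; c3→A.
Column's best replies: A→c2; B→c3; C→c1; D→c2.
The unique mutual best reply is (A, c2), giving (3, 5).
Sequential outcome (C, c1) differs from the Nash profile (A, c2).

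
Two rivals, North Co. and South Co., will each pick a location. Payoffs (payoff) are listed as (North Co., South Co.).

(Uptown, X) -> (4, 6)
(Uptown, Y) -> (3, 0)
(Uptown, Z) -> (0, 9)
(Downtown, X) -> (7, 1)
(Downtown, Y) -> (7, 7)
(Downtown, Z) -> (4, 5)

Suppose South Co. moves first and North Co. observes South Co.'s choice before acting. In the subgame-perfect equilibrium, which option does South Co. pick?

Solve by backward induction (South Co. leads).
- X: BR = Downtown, leader payoff 1.
- Y: BR = Downtown, leader payoff 7.
- Z: BR = Downtown, leader payoff 5.
Among 1, 7, 5, the best is 7 at Y. Subgame-perfect outcome: (Downtown, Y) with payoffs (7, 7).

Y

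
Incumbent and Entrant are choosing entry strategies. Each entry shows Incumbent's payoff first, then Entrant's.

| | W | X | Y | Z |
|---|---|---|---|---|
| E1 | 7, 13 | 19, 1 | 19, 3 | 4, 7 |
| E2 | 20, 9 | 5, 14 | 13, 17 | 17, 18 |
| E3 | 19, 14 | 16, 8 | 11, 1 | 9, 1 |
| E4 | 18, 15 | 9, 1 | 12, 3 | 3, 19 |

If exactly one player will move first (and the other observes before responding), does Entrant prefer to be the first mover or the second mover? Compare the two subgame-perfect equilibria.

If Incumbent leads: Entrant's best replies are E1→W, E2→Z, E3→W, E4→Z; Incumbent's induced payoffs 7, 17, 19, 3; outcome (E3, W), payoffs (19, 14).
If Entrant leads: Incumbent's best replies are W→E2, X→E1, Y→E1, Z→E2; Entrant's induced payoffs 9, 1, 3, 18; outcome (E2, Z), payoffs (17, 18).
Entrant gets 18 moving first and 14 moving second, so Entrant prefers to move first.

first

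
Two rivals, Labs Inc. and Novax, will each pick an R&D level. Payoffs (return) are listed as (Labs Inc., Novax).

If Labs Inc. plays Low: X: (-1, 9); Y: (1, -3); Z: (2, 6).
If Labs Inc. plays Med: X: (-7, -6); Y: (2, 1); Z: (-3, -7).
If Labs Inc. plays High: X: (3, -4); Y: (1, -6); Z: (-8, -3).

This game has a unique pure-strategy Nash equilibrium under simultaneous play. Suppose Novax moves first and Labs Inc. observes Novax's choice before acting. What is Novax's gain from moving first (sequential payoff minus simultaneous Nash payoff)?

Backward induction with Novax moving first.
- X: Labs Inc. compares -1, -7, 3 and picks High; Novax would get -4.
- Y: Labs Inc. compares 1, 2, 1 and picks Med; Novax would get 1.
- Z: Labs Inc. compares 2, -3, -8 and picks Low; Novax would get 6.
Among -4, 1, 6, the best is 6 at Z. Subgame-perfect outcome: (Low, Z) with payoffs (2, 6).
For the simultaneous game, intersect best replies.
Labs Inc.'s best replies: X→High; Y→Med; Z→Low.
Novax's best replies: Low→X; Med→Y; High→Z.
Only (Med, Y) has each player best-responding; Nash payoffs (2, 1).
Novax's commitment gain: 6 − 1 = 5.

5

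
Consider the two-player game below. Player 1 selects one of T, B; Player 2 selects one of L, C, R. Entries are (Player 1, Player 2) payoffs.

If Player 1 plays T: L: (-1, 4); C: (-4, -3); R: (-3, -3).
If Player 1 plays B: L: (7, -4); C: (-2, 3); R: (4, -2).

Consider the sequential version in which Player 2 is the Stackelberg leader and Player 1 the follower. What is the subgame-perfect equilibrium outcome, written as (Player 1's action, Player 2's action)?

(B, C)

Solve by backward induction (Player 2 leads).
- L: BR = B, leader payoff -4.
- C: BR = B, leader payoff 3.
- R: BR = B, leader payoff -2.
Player 2's induced payoffs are -4, 3, -2, so Player 2 commits to C. Subgame-perfect outcome: (B, C) with payoffs (-2, 3).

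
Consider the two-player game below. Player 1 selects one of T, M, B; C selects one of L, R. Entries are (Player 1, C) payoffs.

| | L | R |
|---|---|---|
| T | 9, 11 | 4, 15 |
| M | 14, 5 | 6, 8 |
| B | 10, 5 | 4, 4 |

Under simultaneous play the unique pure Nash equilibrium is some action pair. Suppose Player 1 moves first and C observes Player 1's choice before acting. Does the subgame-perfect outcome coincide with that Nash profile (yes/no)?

no

C best-responds to each possible Player 1 move:
- T → C plays R (best of 11, 15); Player 1 gets 4.
- M → C plays R (best of 5, 8); Player 1 gets 6.
- B → C plays L (best of 5, 4); Player 1 gets 10.
Maximizing over 4, 6, 10, Player 1 chooses B. Subgame-perfect outcome: (B, L) with payoffs (10, 5).
Under simultaneous play:
Player 1's best replies: L→M; R→M.
C's best replies: T→R; M→R; B→L.
Only (M, R) has each player best-responding; Nash payoffs (6, 8).
Sequential outcome (B, L) differs from the Nash profile (M, R).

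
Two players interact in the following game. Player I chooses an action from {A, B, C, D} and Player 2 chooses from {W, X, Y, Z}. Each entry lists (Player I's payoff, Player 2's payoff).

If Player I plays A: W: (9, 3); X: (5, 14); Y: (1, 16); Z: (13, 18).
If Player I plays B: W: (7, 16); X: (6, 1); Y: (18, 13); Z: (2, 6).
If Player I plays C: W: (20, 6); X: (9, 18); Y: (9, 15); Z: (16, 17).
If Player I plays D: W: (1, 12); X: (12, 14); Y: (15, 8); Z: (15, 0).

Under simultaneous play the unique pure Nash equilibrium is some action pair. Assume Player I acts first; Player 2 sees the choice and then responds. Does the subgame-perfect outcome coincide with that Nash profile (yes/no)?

no

Player 2 best-responds to each possible Player I move:
- A: BR = Z, leader payoff 13.
- B: BR = W, leader payoff 7.
- C: BR = X, leader payoff 9.
- D: BR = X, leader payoff 12.
Maximizing over 13, 7, 9, 12, Player I chooses A. Subgame-perfect outcome: (A, Z) with payoffs (13, 18).
Now find the simultaneous Nash equilibrium.
Player I's best replies: W→C; X→D; Y→B; Z→C.
Player 2's best replies: A→Z; B→W; C→X; D→X.
The unique mutual best reply is (D, X), giving (12, 14).
Sequential outcome (A, Z) differs from the Nash profile (D, X).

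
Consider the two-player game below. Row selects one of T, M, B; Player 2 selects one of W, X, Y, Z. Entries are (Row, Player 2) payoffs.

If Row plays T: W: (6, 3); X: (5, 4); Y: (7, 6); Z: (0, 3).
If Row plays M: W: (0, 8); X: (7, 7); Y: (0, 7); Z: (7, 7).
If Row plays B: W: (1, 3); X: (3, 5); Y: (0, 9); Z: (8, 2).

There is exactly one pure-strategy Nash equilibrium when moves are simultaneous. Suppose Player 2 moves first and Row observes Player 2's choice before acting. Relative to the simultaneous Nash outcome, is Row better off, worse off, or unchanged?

unchanged

Row best-responds to each possible Player 2 move:
- W → Row plays T (best of 6, 0, 1); Player 2 gets 3.
- X → Row plays M (best of 5, 7, 3); Player 2 gets 7.
- Y → Row plays T (best of 7, 0, 0); Player 2 gets 6.
- Z → Row plays B (best of 0, 7, 8); Player 2 gets 2.
Player 2's induced payoffs are 3, 7, 6, 2, so Player 2 commits to X. Subgame-perfect outcome: (M, X) with payoffs (7, 7).
Now find the simultaneous Nash equilibrium.
Row's best replies: W→T; X→M; Y→T; Z→B.
Player 2's best replies: T→Y; M→W; B→Y.
Only (T, Y) has each player best-responding; Nash payoffs (7, 6).
Row earns 7 sequentially versus 7 at the Nash outcome: unchanged.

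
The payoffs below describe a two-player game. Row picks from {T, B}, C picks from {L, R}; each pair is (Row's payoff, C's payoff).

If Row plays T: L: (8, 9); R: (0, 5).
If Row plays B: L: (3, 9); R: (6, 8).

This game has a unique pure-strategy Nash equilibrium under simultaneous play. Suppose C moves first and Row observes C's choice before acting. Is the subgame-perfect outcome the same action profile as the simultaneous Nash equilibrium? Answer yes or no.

yes

Solve by backward induction (C leads).
- L → Row plays T (best of 8, 3); C gets 9.
- R → Row plays B (best of 0, 6); C gets 8.
C's induced payoffs are 9, 8, so C commits to L. Subgame-perfect outcome: (T, L) with payoffs (8, 9).
Now find the simultaneous Nash equilibrium.
Row's best replies: L→T; R→B.
C's best replies: T→L; B→L.
The unique mutual best reply is (T, L), giving (8, 9).
Sequential outcome (T, L) coincides with the Nash profile (T, L).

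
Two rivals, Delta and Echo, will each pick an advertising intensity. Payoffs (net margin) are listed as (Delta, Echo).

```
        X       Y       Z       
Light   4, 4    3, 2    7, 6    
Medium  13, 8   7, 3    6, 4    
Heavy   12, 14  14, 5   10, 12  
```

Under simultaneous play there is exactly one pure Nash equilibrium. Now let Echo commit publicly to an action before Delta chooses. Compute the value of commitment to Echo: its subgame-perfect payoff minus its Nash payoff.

4

Delta best-responds to each possible Echo move:
- X: BR = Medium, leader payoff 8.
- Y: BR = Heavy, leader payoff 5.
- Z: BR = Heavy, leader payoff 12.
Echo's induced payoffs are 8, 5, 12, so Echo commits to Z. Subgame-perfect outcome: (Heavy, Z) with payoffs (10, 12).
For the simultaneous game, intersect best replies.
Delta's best replies: X→Medium; Y→Heavy; Z→Heavy.
Echo's best replies: Light→Z; Medium→X; Heavy→X.
The unique mutual best reply is (Medium, X), giving (13, 8).
Echo's commitment gain: 12 − 8 = 4.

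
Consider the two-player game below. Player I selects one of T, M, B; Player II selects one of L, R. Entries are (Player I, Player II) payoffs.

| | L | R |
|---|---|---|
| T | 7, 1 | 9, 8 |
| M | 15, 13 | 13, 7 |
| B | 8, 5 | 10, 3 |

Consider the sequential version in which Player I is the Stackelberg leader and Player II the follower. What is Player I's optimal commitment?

M

Work backward from Player II's decision.
- T: BR = R, leader payoff 9.
- M: BR = L, leader payoff 15.
- B: BR = L, leader payoff 8.
Among 9, 15, 8, the best is 15 at M. Subgame-perfect outcome: (M, L) with payoffs (15, 13).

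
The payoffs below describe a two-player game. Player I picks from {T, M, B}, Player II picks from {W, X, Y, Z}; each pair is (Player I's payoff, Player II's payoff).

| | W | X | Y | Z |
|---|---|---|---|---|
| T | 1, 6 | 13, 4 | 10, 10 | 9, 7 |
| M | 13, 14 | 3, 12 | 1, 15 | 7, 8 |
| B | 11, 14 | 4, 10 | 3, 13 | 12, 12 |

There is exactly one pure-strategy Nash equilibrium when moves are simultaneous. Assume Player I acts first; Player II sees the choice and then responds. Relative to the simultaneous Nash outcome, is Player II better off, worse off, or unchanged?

Work backward from Player II's decision.
- T: Player II compares 6, 4, 10, 7 and picks Y; Player I would get 10.
- M: Player II compares 14, 12, 15, 8 and picks Y; Player I would get 1.
- B: Player II compares 14, 10, 13, 12 and picks W; Player I would get 11.
Maximizing over 10, 1, 11, Player I chooses B. Subgame-perfect outcome: (B, W) with payoffs (11, 14).
Now find the simultaneous Nash equilibrium.
Player I's best replies: W→M; X→T; Y→T; Z→B.
Player II's best replies: T→Y; M→Y; B→W.
Only (T, Y) has each player best-responding; Nash payoffs (10, 10).
Player II earns 14 sequentially versus 10 at the Nash outcome: better off.

better off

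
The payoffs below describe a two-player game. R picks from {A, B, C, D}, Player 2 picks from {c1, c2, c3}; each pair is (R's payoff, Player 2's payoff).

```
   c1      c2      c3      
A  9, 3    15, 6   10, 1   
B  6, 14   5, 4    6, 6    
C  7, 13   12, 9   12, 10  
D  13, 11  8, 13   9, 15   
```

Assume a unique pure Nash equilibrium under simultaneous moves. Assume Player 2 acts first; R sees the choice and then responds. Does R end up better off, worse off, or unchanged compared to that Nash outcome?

Work backward from R's decision.
- c1 → R plays D (best of 9, 6, 7, 13); Player 2 gets 11.
- c2 → R plays A (best of 15, 5, 12, 8); Player 2 gets 6.
- c3 → R plays C (best of 10, 6, 12, 9); Player 2 gets 10.
Among 11, 6, 10, the best is 11 at c1. Subgame-perfect outcome: (D, c1) with payoffs (13, 11).
Under simultaneous play:
R's best replies: c1→D; c2→A; c3→C.
Player 2's best replies: A→c2; B→c1; C→c1; D→c3.
Only (A, c2) has each player best-responding; Nash payoffs (15, 6).
R earns 13 sequentially versus 15 at the Nash outcome: worse off.

worse off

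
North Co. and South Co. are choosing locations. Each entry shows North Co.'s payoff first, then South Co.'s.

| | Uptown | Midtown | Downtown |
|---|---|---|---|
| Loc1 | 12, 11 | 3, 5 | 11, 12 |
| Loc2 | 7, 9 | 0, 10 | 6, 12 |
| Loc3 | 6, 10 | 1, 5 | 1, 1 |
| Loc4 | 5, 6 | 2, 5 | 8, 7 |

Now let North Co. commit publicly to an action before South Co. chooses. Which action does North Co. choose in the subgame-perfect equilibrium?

Backward induction with North Co. moving first.
- Loc1: South Co. compares 11, 5, 12 and picks Downtown; North Co. would get 11.
- Loc2: South Co. compares 9, 10, 12 and picks Downtown; North Co. would get 6.
- Loc3: South Co. compares 10, 5, 1 and picks Uptown; North Co. would get 6.
- Loc4: South Co. compares 6, 5, 7 and picks Downtown; North Co. would get 8.
Maximizing over 11, 6, 6, 8, North Co. chooses Loc1. Subgame-perfect outcome: (Loc1, Downtown) with payoffs (11, 12).

Loc1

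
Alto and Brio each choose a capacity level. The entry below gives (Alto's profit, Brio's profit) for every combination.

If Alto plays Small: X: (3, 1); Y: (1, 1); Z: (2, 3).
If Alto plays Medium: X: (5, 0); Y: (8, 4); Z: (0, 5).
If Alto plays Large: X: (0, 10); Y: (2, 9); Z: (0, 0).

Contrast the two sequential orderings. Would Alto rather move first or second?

If Alto leads: Brio's best replies are Small→Z, Medium→Z, Large→X; Alto's induced payoffs 2, 0, 0; outcome (Small, Z), payoffs (2, 3).
If Brio leads: Alto's best replies are X→Medium, Y→Medium, Z→Small; Brio's induced payoffs 0, 4, 3; outcome (Medium, Y), payoffs (8, 4).
Alto gets 2 moving first and 8 moving second, so Alto prefers to move second.

second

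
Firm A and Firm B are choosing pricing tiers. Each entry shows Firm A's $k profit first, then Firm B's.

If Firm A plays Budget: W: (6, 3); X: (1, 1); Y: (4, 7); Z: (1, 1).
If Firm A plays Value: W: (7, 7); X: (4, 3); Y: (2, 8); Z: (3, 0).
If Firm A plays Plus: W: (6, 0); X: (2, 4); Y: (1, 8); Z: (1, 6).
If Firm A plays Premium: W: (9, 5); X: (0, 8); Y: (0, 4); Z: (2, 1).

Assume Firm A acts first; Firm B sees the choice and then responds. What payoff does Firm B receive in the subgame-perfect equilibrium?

Solve by backward induction (Firm A leads).
- Budget → Firm B plays Y (best of 3, 1, 7, 1); Firm A gets 4.
- Value → Firm B plays Y (best of 7, 3, 8, 0); Firm A gets 2.
- Plus → Firm B plays Y (best of 0, 4, 8, 6); Firm A gets 1.
- Premium → Firm B plays X (best of 5, 8, 4, 1); Firm A gets 0.
Among 4, 2, 1, 0, the best is 4 at Budget. Subgame-perfect outcome: (Budget, Y) with payoffs (4, 7).

7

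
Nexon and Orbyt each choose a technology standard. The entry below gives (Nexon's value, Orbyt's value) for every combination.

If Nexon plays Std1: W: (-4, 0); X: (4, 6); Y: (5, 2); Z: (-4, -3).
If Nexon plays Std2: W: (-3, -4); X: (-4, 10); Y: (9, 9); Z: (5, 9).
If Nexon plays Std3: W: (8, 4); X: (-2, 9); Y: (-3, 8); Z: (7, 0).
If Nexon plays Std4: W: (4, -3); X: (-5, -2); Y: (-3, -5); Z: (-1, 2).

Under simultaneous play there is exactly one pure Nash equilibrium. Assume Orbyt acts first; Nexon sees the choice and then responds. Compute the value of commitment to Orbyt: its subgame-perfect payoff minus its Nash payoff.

Solve by backward induction (Orbyt leads).
- W → Nexon plays Std3 (best of -4, -3, 8, 4); Orbyt gets 4.
- X → Nexon plays Std1 (best of 4, -4, -2, -5); Orbyt gets 6.
- Y → Nexon plays Std2 (best of 5, 9, -3, -3); Orbyt gets 9.
- Z → Nexon plays Std3 (best of -4, 5, 7, -1); Orbyt gets 0.
Among 4, 6, 9, 0, the best is 9 at Y. Subgame-perfect outcome: (Std2, Y) with payoffs (9, 9).
Under simultaneous play:
Nexon's best replies: W→Std3; X→Std1; Y→Std2; Z→Std3.
Orbyt's best replies: Std1→X; Std2→X; Std3→X; Std4→Z.
The unique mutual best reply is (Std1, X), giving (4, 6).
Orbyt's commitment gain: 9 − 6 = 3.

3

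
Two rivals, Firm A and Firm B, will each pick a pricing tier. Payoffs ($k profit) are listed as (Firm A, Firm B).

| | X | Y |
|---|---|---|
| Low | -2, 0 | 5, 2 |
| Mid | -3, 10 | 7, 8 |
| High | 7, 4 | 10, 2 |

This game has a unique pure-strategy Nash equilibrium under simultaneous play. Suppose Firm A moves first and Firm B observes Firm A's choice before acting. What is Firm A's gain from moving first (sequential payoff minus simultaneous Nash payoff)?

0

Work backward from Firm B's decision.
- Low: Firm B compares 0, 2 and picks Y; Firm A would get 5.
- Mid: Firm B compares 10, 8 and picks X; Firm A would get -3.
- High: Firm B compares 4, 2 and picks X; Firm A would get 7.
Among 5, -3, 7, the best is 7 at High. Subgame-perfect outcome: (High, X) with payoffs (7, 4).
Under simultaneous play:
Firm A's best replies: X→High; Y→High.
Firm B's best replies: Low→Y; Mid→X; High→X.
Only (High, X) has each player best-responding; Nash payoffs (7, 4).
Firm A's commitment gain: 7 − 7 = 0.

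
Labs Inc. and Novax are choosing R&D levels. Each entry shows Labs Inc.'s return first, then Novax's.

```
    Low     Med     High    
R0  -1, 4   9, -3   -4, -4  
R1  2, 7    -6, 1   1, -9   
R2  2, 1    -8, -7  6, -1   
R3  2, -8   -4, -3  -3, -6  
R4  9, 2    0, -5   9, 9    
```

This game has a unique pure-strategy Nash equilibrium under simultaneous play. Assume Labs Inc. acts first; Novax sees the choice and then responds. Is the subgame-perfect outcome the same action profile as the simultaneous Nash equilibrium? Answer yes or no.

Backward induction with Labs Inc. moving first.
- R0 → Novax plays Low (best of 4, -3, -4); Labs Inc. gets -1.
- R1 → Novax plays Low (best of 7, 1, -9); Labs Inc. gets 2.
- R2 → Novax plays Low (best of 1, -7, -1); Labs Inc. gets 2.
- R3 → Novax plays Med (best of -8, -3, -6); Labs Inc. gets -4.
- R4 → Novax plays High (best of 2, -5, 9); Labs Inc. gets 9.
Among -1, 2, 2, -4, 9, the best is 9 at R4. Subgame-perfect outcome: (R4, High) with payoffs (9, 9).
For the simultaneous game, intersect best replies.
Labs Inc.'s best replies: Low→R4; Med→R0; High→R4.
Novax's best replies: R0→Low; R1→Low; R2→Low; R3→Med; R4→High.
The unique mutual best reply is (R4, High), giving (9, 9).
Sequential outcome (R4, High) coincides with the Nash profile (R4, High).

yes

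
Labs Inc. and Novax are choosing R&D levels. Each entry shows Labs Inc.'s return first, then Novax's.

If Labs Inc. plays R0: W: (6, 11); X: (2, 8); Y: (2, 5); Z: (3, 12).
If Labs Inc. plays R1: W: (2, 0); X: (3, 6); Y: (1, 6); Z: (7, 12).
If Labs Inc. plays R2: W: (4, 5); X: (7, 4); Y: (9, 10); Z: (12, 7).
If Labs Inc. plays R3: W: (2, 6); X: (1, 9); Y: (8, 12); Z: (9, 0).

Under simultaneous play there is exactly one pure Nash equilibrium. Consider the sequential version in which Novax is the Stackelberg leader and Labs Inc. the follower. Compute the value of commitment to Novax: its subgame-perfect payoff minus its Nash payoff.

Work backward from Labs Inc.'s decision.
- W: Labs Inc. compares 6, 2, 4, 2 and picks R0; Novax would get 11.
- X: Labs Inc. compares 2, 3, 7, 1 and picks R2; Novax would get 4.
- Y: Labs Inc. compares 2, 1, 9, 8 and picks R2; Novax would get 10.
- Z: Labs Inc. compares 3, 7, 12, 9 and picks R2; Novax would get 7.
Maximizing over 11, 4, 10, 7, Novax chooses W. Subgame-perfect outcome: (R0, W) with payoffs (6, 11).
Now find the simultaneous Nash equilibrium.
Labs Inc.'s best replies: W→R0; X→R2; Y→R2; Z→R2.
Novax's best replies: R0→Z; R1→Z; R2→Y; R3→Y.
The unique mutual best reply is (R2, Y), giving (9, 10).
Novax's commitment gain: 11 − 10 = 1.

1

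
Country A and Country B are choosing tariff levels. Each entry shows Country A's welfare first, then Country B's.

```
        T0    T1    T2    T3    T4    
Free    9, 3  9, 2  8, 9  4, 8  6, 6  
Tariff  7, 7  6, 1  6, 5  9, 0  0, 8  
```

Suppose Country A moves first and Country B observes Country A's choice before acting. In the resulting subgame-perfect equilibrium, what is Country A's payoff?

8

Backward induction with Country A moving first.
- Free: BR = T2, leader payoff 8.
- Tariff: BR = T4, leader payoff 0.
Country A's induced payoffs are 8, 0, so Country A commits to Free. Subgame-perfect outcome: (Free, T2) with payoffs (8, 9).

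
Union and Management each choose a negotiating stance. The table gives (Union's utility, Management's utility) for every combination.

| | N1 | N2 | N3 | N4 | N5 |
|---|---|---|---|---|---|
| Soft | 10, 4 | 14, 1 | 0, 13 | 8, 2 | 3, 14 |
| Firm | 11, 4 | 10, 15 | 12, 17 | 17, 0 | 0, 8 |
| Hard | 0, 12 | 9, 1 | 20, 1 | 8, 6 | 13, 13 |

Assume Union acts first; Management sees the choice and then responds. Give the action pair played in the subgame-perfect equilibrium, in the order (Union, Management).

(Hard, N5)

Solve by backward induction (Union leads).
- Soft → Management plays N5 (best of 4, 1, 13, 2, 14); Union gets 3.
- Firm → Management plays N3 (best of 4, 15, 17, 0, 8); Union gets 12.
- Hard → Management plays N5 (best of 12, 1, 1, 6, 13); Union gets 13.
Maximizing over 3, 12, 13, Union chooses Hard. Subgame-perfect outcome: (Hard, N5) with payoffs (13, 13).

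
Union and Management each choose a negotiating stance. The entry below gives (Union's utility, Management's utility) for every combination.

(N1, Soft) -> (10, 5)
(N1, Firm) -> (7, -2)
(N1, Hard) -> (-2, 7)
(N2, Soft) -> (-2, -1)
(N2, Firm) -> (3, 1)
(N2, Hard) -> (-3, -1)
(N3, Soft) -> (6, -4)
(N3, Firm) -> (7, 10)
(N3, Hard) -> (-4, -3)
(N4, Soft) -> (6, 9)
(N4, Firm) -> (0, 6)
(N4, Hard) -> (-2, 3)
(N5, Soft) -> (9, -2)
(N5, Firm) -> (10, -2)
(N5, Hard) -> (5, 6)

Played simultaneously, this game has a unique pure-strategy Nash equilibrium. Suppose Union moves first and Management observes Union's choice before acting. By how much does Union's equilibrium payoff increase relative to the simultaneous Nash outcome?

2

Backward induction with Union moving first.
- N1: BR = Hard, leader payoff -2.
- N2: BR = Firm, leader payoff 3.
- N3: BR = Firm, leader payoff 7.
- N4: BR = Soft, leader payoff 6.
- N5: BR = Hard, leader payoff 5.
Among -2, 3, 7, 6, 5, the best is 7 at N3. Subgame-perfect outcome: (N3, Firm) with payoffs (7, 10).
Under simultaneous play:
Union's best replies: Soft→N1; Firm→N5; Hard→N5.
Management's best replies: N1→Hard; N2→Firm; N3→Firm; N4→Soft; N5→Hard.
The unique mutual best reply is (N5, Hard), giving (5, 6).
Union's commitment gain: 7 − 5 = 2.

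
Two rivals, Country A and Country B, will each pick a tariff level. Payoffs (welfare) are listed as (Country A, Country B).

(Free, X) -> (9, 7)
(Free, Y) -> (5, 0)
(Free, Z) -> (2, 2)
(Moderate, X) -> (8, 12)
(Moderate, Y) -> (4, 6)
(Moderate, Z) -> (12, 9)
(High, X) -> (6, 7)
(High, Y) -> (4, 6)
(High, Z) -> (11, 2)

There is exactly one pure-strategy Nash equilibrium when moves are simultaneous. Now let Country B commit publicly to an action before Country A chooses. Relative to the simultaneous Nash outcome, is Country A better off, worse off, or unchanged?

better off

Solve by backward induction (Country B leads).
- X: Country A compares 9, 8, 6 and picks Free; Country B would get 7.
- Y: Country A compares 5, 4, 4 and picks Free; Country B would get 0.
- Z: Country A compares 2, 12, 11 and picks Moderate; Country B would get 9.
Maximizing over 7, 0, 9, Country B chooses Z. Subgame-perfect outcome: (Moderate, Z) with payoffs (12, 9).
Under simultaneous play:
Country A's best replies: X→Free; Y→Free; Z→Moderate.
Country B's best replies: Free→X; Moderate→X; High→X.
The unique mutual best reply is (Free, X), giving (9, 7).
Country A earns 12 sequentially versus 9 at the Nash outcome: better off.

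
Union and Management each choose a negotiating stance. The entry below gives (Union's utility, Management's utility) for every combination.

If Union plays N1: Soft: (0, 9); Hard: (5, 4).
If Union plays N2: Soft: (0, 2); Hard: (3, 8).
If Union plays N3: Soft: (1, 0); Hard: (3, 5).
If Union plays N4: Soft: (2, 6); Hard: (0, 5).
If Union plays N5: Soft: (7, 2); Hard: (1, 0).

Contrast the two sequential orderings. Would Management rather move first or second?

If Union leads: Management's best replies are N1→Soft, N2→Hard, N3→Hard, N4→Soft, N5→Soft; Union's induced payoffs 0, 3, 3, 2, 7; outcome (N5, Soft), payoffs (7, 2).
If Management leads: Union's best replies are Soft→N5, Hard→N1; Management's induced payoffs 2, 4; outcome (N1, Hard), payoffs (5, 4).
Management gets 4 moving first and 2 moving second, so Management prefers to move first.

first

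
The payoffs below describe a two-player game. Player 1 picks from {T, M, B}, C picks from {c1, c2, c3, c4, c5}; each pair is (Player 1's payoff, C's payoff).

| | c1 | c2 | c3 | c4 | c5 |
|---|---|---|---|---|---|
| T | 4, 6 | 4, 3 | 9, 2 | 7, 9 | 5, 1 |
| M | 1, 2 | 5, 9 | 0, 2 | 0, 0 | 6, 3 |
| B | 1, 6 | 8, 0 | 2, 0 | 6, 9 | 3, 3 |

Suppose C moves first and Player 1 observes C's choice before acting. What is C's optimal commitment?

c4

Player 1 best-responds to each possible C move:
- c1: Player 1 compares 4, 1, 1 and picks T; C would get 6.
- c2: Player 1 compares 4, 5, 8 and picks B; C would get 0.
- c3: Player 1 compares 9, 0, 2 and picks T; C would get 2.
- c4: Player 1 compares 7, 0, 6 and picks T; C would get 9.
- c5: Player 1 compares 5, 6, 3 and picks M; C would get 3.
C's induced payoffs are 6, 0, 2, 9, 3, so C commits to c4. Subgame-perfect outcome: (T, c4) with payoffs (7, 9).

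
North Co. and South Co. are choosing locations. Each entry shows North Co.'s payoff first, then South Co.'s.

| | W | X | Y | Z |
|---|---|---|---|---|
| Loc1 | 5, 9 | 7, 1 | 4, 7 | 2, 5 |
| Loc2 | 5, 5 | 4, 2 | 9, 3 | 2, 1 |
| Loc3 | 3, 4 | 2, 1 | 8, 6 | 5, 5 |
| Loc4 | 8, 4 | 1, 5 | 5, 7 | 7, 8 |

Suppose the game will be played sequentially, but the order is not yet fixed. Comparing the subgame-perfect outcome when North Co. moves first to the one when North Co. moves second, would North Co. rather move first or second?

If North Co. leads: South Co.'s best replies are Loc1→W, Loc2→W, Loc3→Y, Loc4→Z; North Co.'s induced payoffs 5, 5, 8, 7; outcome (Loc3, Y), payoffs (8, 6).
If South Co. leads: North Co.'s best replies are W→Loc4, X→Loc1, Y→Loc2, Z→Loc4; South Co.'s induced payoffs 4, 1, 3, 8; outcome (Loc4, Z), payoffs (7, 8).
North Co. gets 8 moving first and 7 moving second, so North Co. prefers to move first.

first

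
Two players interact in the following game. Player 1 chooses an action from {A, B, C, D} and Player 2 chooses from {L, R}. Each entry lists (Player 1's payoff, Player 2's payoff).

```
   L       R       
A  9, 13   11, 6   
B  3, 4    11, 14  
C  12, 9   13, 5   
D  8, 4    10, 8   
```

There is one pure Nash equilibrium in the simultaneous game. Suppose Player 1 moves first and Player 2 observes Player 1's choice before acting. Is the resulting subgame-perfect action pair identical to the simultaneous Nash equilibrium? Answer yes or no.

yes

Work backward from Player 2's decision.
- A: BR = L, leader payoff 9.
- B: BR = R, leader payoff 11.
- C: BR = L, leader payoff 12.
- D: BR = R, leader payoff 10.
Among 9, 11, 12, 10, the best is 12 at C. Subgame-perfect outcome: (C, L) with payoffs (12, 9).
For the simultaneous game, intersect best replies.
Player 1's best replies: L→C; R→C.
Player 2's best replies: A→L; B→R; C→L; D→R.
Only (C, L) has each player best-responding; Nash payoffs (12, 9).
Sequential outcome (C, L) coincides with the Nash profile (C, L).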